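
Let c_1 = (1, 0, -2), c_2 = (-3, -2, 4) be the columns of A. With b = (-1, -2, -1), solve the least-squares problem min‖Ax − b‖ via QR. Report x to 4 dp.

c_1 = (1, 0, -2); ‖c_1‖ = 2.2361, so q_1 = (0.4472, 0.0000, -0.8944).
q_1·c_2 = 0.4472·(-3) + 0.0000·(-2) + (-0.8944)·4 = -4.9193.
u_2 = c_2 + 4.9193·q_1 = (-0.8000, -2.0000, -0.4000).
‖u_2‖ = 2.1909, so q_2 = (-0.3651, -0.9129, -0.1826).
Qᵀb = (0.4472, 2.3735).
Back-substitute: x_2 = 2.3735/2.1909 = 1.0833.
x_1 = (0.4472 + 4.9193·1.0833)/2.2361 = 2.5833.

x = (2.5833, 1.0833)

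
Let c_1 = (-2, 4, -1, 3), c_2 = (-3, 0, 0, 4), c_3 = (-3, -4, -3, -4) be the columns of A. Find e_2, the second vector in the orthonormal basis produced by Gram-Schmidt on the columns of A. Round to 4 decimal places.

e_1 = c_1/‖c_1‖ = (-2, 4, -1, 3)/5.4772 = (-0.3651, 0.7303, -0.1826, 0.5477).
r_{12} = e_1·c_2 = 3.2863.
u_2 = c_2 − 3.2863·e_1 = (-1.8000, -2.4000, 0.6000, 2.2000).
‖u_2‖ = 3.7683, so e_2 = (-0.4777, -0.6369, 0.1592, 0.5838).

e_2 = (-0.4777, -0.6369, 0.1592, 0.5838)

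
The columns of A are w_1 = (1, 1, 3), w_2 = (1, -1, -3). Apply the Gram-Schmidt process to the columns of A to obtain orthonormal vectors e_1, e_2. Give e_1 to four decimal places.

w_1 = (1, 1, 3); ‖w_1‖ = 3.3166, so e_1 = (0.3015, 0.3015, 0.9045).

e_1 = (0.3015, 0.3015, 0.9045)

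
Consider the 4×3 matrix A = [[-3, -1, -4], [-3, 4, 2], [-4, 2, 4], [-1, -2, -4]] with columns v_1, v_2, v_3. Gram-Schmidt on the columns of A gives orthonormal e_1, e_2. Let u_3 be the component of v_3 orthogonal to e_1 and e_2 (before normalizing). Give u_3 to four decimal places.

e_1 = v_1/‖v_1‖ = (-3, -3, -4, -1)/5.9161 = (-0.5071, -0.5071, -0.6761, -0.1690).
r_{12} = e_1·v_2 = -2.5355.
u_2 = v_2 + 2.5355·e_1 = (-2.2857, 2.7143, 0.2857, -2.4286).
‖u_2‖ = 4.3095, so e_2 = (-0.5304, 0.6298, 0.0663, -0.5635).
r_{13} = e_1·v_3 = -1.0142; r_{23} = e_2·v_3 = 5.9006.
u_3 = v_3 + 1.0142·e_1 − 5.9006·e_2 = (-1.3846, -2.2308, 2.9231, -0.8462).

u_3 = (-1.3846, -2.2308, 2.9231, -0.8462)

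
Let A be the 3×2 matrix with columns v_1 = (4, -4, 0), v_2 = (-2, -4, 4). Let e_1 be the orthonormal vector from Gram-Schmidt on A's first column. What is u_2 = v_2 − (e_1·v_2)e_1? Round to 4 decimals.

v_1 = (4, -4, 0); ‖v_1‖ = 5.6569, so e_1 = (0.7071, -0.7071, 0.0000).
e_1·v_2 = 0.7071·(-2) + (-0.7071)·(-4) + 0.0000·4 = 1.4142.
u_2 = v_2 − 1.4142·e_1 = (-3.0000, -3.0000, 4.0000).

u_2 = (-3.0000, -3.0000, 4.0000)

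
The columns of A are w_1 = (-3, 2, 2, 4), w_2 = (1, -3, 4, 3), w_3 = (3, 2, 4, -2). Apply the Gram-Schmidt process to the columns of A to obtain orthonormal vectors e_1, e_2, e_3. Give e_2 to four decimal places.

e_1 = w_1/‖w_1‖ = (-3, 2, 2, 4)/5.7446 = (-0.5222, 0.3482, 0.3482, 0.6963).
r_{12} = e_1·w_2 = 1.9149.
u_2 = w_2 − 1.9149·e_1 = (2.0000, -3.6667, 3.3333, 1.6667).
‖u_2‖ = 5.5976, so e_2 = (0.3573, -0.6550, 0.5955, 0.2977).

e_2 = (0.3573, -0.6550, 0.5955, 0.2977)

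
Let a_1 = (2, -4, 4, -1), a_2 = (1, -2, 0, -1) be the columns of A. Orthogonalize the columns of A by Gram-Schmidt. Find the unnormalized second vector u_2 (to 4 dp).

a_1 = (2, -4, 4, -1); ‖a_1‖ = 6.0828, so e_1 = (0.3288, -0.6576, 0.6576, -0.1644).
e_1·a_2 = 0.3288·1 + (-0.6576)·(-2) + 0.6576·0 + (-0.1644)·(-1) = 1.8084.
u_2 = a_2 − 1.8084·e_1 = (0.4054, -0.8108, -1.1892, -0.7027).

u_2 = (0.4054, -0.8108, -1.1892, -0.7027)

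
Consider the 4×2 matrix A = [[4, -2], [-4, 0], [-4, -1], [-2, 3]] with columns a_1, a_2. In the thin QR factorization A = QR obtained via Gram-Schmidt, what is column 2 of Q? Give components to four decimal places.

e_2 = (-0.3542, -0.2213, -0.5091, 0.7526)

a_1 = (4, -4, -4, -2); ‖a_1‖ = 7.2111, so e_1 = (0.5547, -0.5547, -0.5547, -0.2774).
e_1·a_2 = 0.5547·(-2) + (-0.5547)·0 + (-0.5547)·(-1) + (-0.2774)·3 = -1.3868.
u_2 = a_2 + 1.3868·e_1 = (-1.2308, -0.7692, -1.7692, 2.6154).
‖u_2‖ = 3.4752, so e_2 = (-0.3542, -0.2213, -0.5091, 0.7526).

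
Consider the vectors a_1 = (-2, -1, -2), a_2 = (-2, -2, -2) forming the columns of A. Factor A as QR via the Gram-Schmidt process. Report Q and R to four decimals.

q_1 = a_1/‖a_1‖ = (-2, -1, -2)/3.0000 = (-0.6667, -0.3333, -0.6667).
r_{12} = q_1·a_2 = 3.3333.
u_2 = a_2 − 3.3333·q_1 = (0.2222, -0.8889, 0.2222).
‖u_2‖ = 0.9428, so q_2 = (0.2357, -0.9428, 0.2357).

Q = [[-0.6667, 0.2357], [-0.3333, -0.9428], [-0.6667, 0.2357]], R = [[3.0000, 3.3333], [0.0000, 0.9428]]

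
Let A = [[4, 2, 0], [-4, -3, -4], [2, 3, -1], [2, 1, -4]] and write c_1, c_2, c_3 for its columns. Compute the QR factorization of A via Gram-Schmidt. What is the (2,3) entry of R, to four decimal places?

r_{23} = 0.4339

e_1 = c_1/‖c_1‖ = (4, -4, 2, 2)/6.3246 = (0.6325, -0.6325, 0.3162, 0.3162).
r_{12} = e_1·c_2 = 4.4272.
u_2 = c_2 − 4.4272·e_1 = (-0.8000, -0.2000, 1.6000, -0.4000).
‖u_2‖ = 1.8439, so e_2 = (-0.4339, -0.1085, 0.8677, -0.2169).
r_{23} = e_2·c_3 = 0.4339.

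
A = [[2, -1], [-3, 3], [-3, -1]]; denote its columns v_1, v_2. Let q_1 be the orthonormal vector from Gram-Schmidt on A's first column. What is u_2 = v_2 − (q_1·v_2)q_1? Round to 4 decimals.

u_2 = (-0.2727, 1.9091, -2.0909)

v_1 = (2, -3, -3); ‖v_1‖ = 4.6904, so q_1 = (0.4264, -0.6396, -0.6396).
q_1·v_2 = 0.4264·(-1) + (-0.6396)·3 + (-0.6396)·(-1) = -1.7056.
u_2 = v_2 + 1.7056·q_1 = (-0.2727, 1.9091, -2.0909).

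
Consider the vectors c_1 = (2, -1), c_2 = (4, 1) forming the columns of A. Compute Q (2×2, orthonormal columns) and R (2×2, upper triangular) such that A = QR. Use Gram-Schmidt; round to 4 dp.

q_1 = c_1/‖c_1‖ = (2, -1)/2.2361 = (0.8944, -0.4472).
r_{12} = q_1·c_2 = 3.1305.
u_2 = c_2 − 3.1305·q_1 = (1.2000, 2.4000).
‖u_2‖ = 2.6833, so q_2 = (0.4472, 0.8944).

Q = [[0.8944, 0.4472], [-0.4472, 0.8944]], R = [[2.2361, 3.1305], [0.0000, 2.6833]]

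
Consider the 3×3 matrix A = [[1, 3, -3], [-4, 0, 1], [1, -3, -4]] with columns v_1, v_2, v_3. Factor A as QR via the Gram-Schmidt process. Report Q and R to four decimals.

v_1 = (1, -4, 1); ‖v_1‖ = 4.2426, so q_1 = (0.2357, -0.9428, 0.2357).
q_1·v_2 = 0.2357·3 + (-0.9428)·0 + 0.2357·(-3) = 0.0000.
u_2 = v_2 + 0.0000·q_1 = (3.0000, 0.0000, -3.0000).
‖u_2‖ = 4.2426, so q_2 = (0.7071, 0.0000, -0.7071).
q_1·v_3 = 0.2357·(-3) + (-0.9428)·1 + 0.2357·(-4) = -2.5927; q_2·v_3 = 0.7071·(-3) + (0.0000)·1 + (-0.7071)·(-4) = 0.7071.
u_3 = v_3 + 2.5927·q_1 − 0.7071·q_2 = (-2.8889, -1.4444, -2.8889).
‖u_3‖ = 4.3333, so q_3 = (-0.6667, -0.3333, -0.6667).

Q = [[0.2357, 0.7071, -0.6667], [-0.9428, 0.0000, -0.3333], [0.2357, -0.7071, -0.6667]], R = [[4.2426, 0.0000, -2.5927], [0.0000, 4.2426, 0.7071], [0.0000, 0.0000, 4.3333]]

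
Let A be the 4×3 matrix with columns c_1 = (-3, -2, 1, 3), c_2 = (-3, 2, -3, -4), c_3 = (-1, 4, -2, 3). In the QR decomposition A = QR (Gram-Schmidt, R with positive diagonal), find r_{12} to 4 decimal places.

c_1 = (-3, -2, 1, 3); ‖c_1‖ = 4.7958, so q_1 = (-0.6255, -0.4170, 0.2085, 0.6255).
r_{12} = q_1·c_2 = -2.0851.

r_{12} = -2.0851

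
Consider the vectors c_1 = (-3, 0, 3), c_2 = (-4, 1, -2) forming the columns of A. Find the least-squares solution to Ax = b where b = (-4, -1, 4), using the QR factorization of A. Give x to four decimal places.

c_1 = (-3, 0, 3); ‖c_1‖ = 4.2426, so q_1 = (-0.7071, 0.0000, 0.7071).
q_1·c_2 = (-0.7071)·(-4) + 0.0000·1 + 0.7071·(-2) = 1.4142.
u_2 = c_2 − 1.4142·q_1 = (-3.0000, 1.0000, -3.0000).
‖u_2‖ = 4.3589, so q_2 = (-0.6882, 0.2294, -0.6882).
Qᵀb = (5.6569, -0.2294).
Back-substitute: x_2 = -0.2294/4.3589 = -0.0526.
x_1 = (5.6569 − 1.4142·(-0.0526))/4.2426 = 1.3509.

x = (1.3509, -0.0526)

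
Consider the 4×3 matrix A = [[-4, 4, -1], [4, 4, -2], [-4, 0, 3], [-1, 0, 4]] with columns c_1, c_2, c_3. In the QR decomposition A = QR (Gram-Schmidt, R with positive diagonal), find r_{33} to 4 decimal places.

r_{33} = 4.1637

c_1 = (-4, 4, -4, -1); ‖c_1‖ = 7.0000, so q_1 = (-0.5714, 0.5714, -0.5714, -0.1429).
q_1·c_2 = (-0.5714)·4 + 0.5714·4 + (-0.5714)·0 + (-0.1429)·0 = 0.0000.
u_2 = c_2 + 0.0000·q_1 = (4.0000, 4.0000, 0.0000, 0.0000).
‖u_2‖ = 5.6569, so q_2 = (0.7071, 0.7071, 0.0000, 0.0000).
q_1·c_3 = (-0.5714)·(-1) + 0.5714·(-2) + (-0.5714)·3 + (-0.1429)·4 = -2.8571; q_2·c_3 = 0.7071·(-1) + 0.7071·(-2) + 0.0000·3 + 0.0000·4 = -2.1213.
u_3 = c_3 + 2.8571·q_1 + 2.1213·q_2 = (-1.1327, 1.1327, 1.3673, 3.5918).
r_{33} = ‖u_3‖ = 4.1637.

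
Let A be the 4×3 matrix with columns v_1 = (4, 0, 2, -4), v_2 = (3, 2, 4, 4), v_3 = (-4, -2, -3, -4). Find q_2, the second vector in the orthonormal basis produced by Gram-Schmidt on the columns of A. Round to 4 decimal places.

q_2 = (0.3829, 0.2996, 0.5660, 0.6658)

v_1 = (4, 0, 2, -4); ‖v_1‖ = 6.0000, so q_1 = (0.6667, 0.0000, 0.3333, -0.6667).
q_1·v_2 = 0.6667·3 + 0.0000·2 + 0.3333·4 + (-0.6667)·4 = 0.6667.
u_2 = v_2 − 0.6667·q_1 = (2.5556, 2.0000, 3.7778, 4.4444).
‖u_2‖ = 6.6750, so q_2 = (0.3829, 0.2996, 0.5660, 0.6658).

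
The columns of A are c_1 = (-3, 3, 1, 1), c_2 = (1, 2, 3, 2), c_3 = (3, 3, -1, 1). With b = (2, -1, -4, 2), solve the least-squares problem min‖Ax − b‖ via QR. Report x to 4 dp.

c_1 = (-3, 3, 1, 1); ‖c_1‖ = 4.4721, so e_1 = (-0.6708, 0.6708, 0.2236, 0.2236).
e_1·c_2 = (-0.6708)·1 + 0.6708·2 + 0.2236·3 + 0.2236·2 = 1.7889.
u_2 = c_2 − 1.7889·e_1 = (2.2000, 0.8000, 2.6000, 1.6000).
‖u_2‖ = 3.8471, so e_2 = (0.5719, 0.2080, 0.6758, 0.4159).
e_1·c_3 = (-0.6708)·3 + 0.6708·3 + 0.2236·(-1) + 0.2236·1 = 0.0000; e_2·c_3 = 0.5719·3 + 0.2080·3 + 0.6758·(-1) + 0.4159·1 = 2.0795.
u_3 = c_3 − 0.0000·e_1 − 2.0795·e_2 = (1.8108, 2.5676, -2.4054, 0.1351).
‖u_3‖ = 3.9593, so e_3 = (0.4574, 0.6485, -0.6075, 0.0341).
Qᵀb = (-2.4597, -0.9358, 2.7647).
Back-substitute: x_3 = 2.7647/3.9593 = 0.6983.
x_2 = (-0.9358 − 2.0795·0.6983)/3.8471 = -0.6207.
x_1 = (-2.4597 − 1.7889·(-0.6207) − 0.0000·0.6983)/4.4721 = -0.3017.

x = (-0.3017, -0.6207, 0.6983)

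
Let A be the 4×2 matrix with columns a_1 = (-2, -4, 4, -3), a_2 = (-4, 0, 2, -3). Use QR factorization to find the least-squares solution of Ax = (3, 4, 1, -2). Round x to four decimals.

a_1 = (-2, -4, 4, -3); ‖a_1‖ = 6.7082, so e_1 = (-0.2981, -0.5963, 0.5963, -0.4472).
e_1·a_2 = (-0.2981)·(-4) + (-0.5963)·0 + 0.5963·2 + (-0.4472)·(-3) = 3.7268.
u_2 = a_2 − 3.7268·e_1 = (-2.8889, 2.2222, -0.2222, -1.3333).
‖u_2‖ = 3.8873, so e_2 = (-0.7432, 0.5717, -0.0572, -0.3430).
Qᵀb = (-1.7889, 0.6860).
Back-substitute: x_2 = 0.6860/3.8873 = 0.1765.
x_1 = (-1.7889 − 3.7268·0.1765)/6.7082 = -0.3647.

x = (-0.3647, 0.1765)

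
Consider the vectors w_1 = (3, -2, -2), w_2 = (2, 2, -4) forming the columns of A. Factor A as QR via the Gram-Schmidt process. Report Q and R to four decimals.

e_1 = w_1/‖w_1‖ = (3, -2, -2)/4.1231 = (0.7276, -0.4851, -0.4851).
r_{12} = e_1·w_2 = 2.4254.
u_2 = w_2 − 2.4254·e_1 = (0.2353, 3.1765, -2.8235).
‖u_2‖ = 4.2565, so e_2 = (0.0553, 0.7463, -0.6633).

Q = [[0.7276, 0.0553], [-0.4851, 0.7463], [-0.4851, -0.6633]], R = [[4.1231, 2.4254], [0.0000, 4.2565]]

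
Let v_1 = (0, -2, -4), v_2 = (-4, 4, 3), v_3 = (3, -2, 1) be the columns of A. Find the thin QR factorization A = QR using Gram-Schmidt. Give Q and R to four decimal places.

q_1 = v_1/‖v_1‖ = (0, -2, -4)/4.4721 = (0.0000, -0.4472, -0.8944).
r_{12} = q_1·v_2 = -4.4721.
u_2 = v_2 + 4.4721·q_1 = (-4.0000, 2.0000, -1.0000).
‖u_2‖ = 4.5826, so q_2 = (-0.8729, 0.4364, -0.2182).
r_{13} = q_1·v_3 = 0.0000; r_{23} = q_2·v_3 = -3.7097.
u_3 = v_3 + 0.0000·q_1 + 3.7097·q_2 = (-0.2381, -0.3810, 0.1905).
‖u_3‖ = 0.4880, so q_3 = (-0.4880, -0.7807, 0.3904).

Q = [[0.0000, -0.8729, -0.4880], [-0.4472, 0.4364, -0.7807], [-0.8944, -0.2182, 0.3904]], R = [[4.4721, -4.4721, 0.0000], [0.0000, 4.5826, -3.7097], [0.0000, 0.0000, 0.4880]]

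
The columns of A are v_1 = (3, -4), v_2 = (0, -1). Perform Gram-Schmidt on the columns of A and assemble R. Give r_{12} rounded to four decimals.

r_{12} = 0.8000

e_1 = v_1/‖v_1‖ = (3, -4)/5.0000 = (0.6000, -0.8000).
r_{12} = e_1·v_2 = 0.8000.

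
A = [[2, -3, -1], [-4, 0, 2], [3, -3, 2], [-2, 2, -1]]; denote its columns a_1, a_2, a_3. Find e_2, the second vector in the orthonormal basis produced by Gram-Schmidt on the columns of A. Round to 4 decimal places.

e_2 = (-0.5558, -0.6925, -0.3827, 0.2551)

e_1 = a_1/‖a_1‖ = (2, -4, 3, -2)/5.7446 = (0.3482, -0.6963, 0.5222, -0.3482).
r_{12} = e_1·a_2 = -3.3075.
u_2 = a_2 + 3.3075·e_1 = (-1.8485, -2.3030, -1.2727, 0.8485).
‖u_2‖ = 3.3257, so e_2 = (-0.5558, -0.6925, -0.3827, 0.2551).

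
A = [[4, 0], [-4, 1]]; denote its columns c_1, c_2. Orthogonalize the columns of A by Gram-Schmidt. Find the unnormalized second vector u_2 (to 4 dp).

c_1 = (4, -4); ‖c_1‖ = 5.6569, so q_1 = (0.7071, -0.7071).
q_1·c_2 = 0.7071·0 + (-0.7071)·1 = -0.7071.
u_2 = c_2 + 0.7071·q_1 = (0.5000, 0.5000).

u_2 = (0.5000, 0.5000)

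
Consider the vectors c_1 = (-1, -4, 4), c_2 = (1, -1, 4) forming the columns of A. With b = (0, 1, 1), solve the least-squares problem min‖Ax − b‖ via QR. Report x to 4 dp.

x = (-0.2446, 0.4249)

q_1 = c_1/‖c_1‖ = (-1, -4, 4)/5.7446 = (-0.1741, -0.6963, 0.6963).
r_{12} = q_1·c_2 = 3.3075.
u_2 = c_2 − 3.3075·q_1 = (1.5758, 1.3030, 1.6970).
‖u_2‖ = 2.6572, so q_2 = (0.5930, 0.4904, 0.6386).
Qᵀb = (0.0000, 1.1290).
Back-substitute: x_2 = 1.1290/2.6572 = 0.4249.
x_1 = (0.0000 − 3.3075·0.4249)/5.7446 = -0.2446.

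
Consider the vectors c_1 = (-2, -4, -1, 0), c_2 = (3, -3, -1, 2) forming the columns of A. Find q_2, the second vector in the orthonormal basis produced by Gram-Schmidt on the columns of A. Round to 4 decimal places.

q_1 = c_1/‖c_1‖ = (-2, -4, -1, 0)/4.5826 = (-0.4364, -0.8729, -0.2182, 0.0000).
r_{12} = q_1·c_2 = 1.5275.
u_2 = c_2 − 1.5275·q_1 = (3.6667, -1.6667, -0.6667, 2.0000).
‖u_2‖ = 4.5461, so q_2 = (0.8066, -0.3666, -0.1466, 0.4399).

q_2 = (0.8066, -0.3666, -0.1466, 0.4399)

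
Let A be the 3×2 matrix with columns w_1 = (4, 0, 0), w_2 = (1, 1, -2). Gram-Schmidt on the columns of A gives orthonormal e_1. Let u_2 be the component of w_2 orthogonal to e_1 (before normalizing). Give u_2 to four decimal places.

w_1 = (4, 0, 0); ‖w_1‖ = 4.0000, so e_1 = (1.0000, 0.0000, 0.0000).
e_1·w_2 = 1.0000·1 + 0.0000·1 + 0.0000·(-2) = 1.0000.
u_2 = w_2 − 1.0000·e_1 = (0.0000, 1.0000, -2.0000).

u_2 = (0.0000, 1.0000, -2.0000)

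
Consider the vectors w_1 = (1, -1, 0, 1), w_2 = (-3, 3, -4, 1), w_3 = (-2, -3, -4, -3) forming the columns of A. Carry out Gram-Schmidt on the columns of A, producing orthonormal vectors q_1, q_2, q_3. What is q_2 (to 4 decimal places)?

w_1 = (1, -1, 0, 1); ‖w_1‖ = 1.7321, so q_1 = (0.5774, -0.5774, 0.0000, 0.5774).
q_1·w_2 = 0.5774·(-3) + (-0.5774)·3 + 0.0000·(-4) + 0.5774·1 = -2.8868.
u_2 = w_2 + 2.8868·q_1 = (-1.3333, 1.3333, -4.0000, 2.6667).
‖u_2‖ = 5.1640, so q_2 = (-0.2582, 0.2582, -0.7746, 0.5164).

q_2 = (-0.2582, 0.2582, -0.7746, 0.5164)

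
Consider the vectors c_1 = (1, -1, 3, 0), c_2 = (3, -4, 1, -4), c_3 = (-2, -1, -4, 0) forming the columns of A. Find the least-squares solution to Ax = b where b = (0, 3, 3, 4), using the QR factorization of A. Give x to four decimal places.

x = (0.6511, -0.8285, -0.5480)

e_1 = c_1/‖c_1‖ = (1, -1, 3, 0)/3.3166 = (0.3015, -0.3015, 0.9045, 0.0000).
r_{12} = e_1·c_2 = 3.0151.
u_2 = c_2 − 3.0151·e_1 = (2.0909, -3.0909, -1.7273, -4.0000).
‖u_2‖ = 5.7366, so e_2 = (0.3645, -0.5388, -0.3011, -0.6973).
r_{13} = e_1·c_3 = -3.9196; r_{23} = e_2·c_3 = 1.0142.
u_3 = c_3 + 3.9196·e_1 − 1.0142·e_2 = (-1.1878, -1.6354, -0.1492, 0.7072).
‖u_3‖ = 2.1466, so e_3 = (-0.5534, -0.7618, -0.0695, 0.3294).
Qᵀb = (1.8091, -5.3088, -1.1762).
Back-substitute: x_3 = -1.1762/2.1466 = -0.5480.
x_2 = (-5.3088 − 1.0142·(-0.5480))/5.7366 = -0.8285.
x_1 = (1.8091 − 3.0151·(-0.8285) + 3.9196·(-0.5480))/3.3166 = 0.6511.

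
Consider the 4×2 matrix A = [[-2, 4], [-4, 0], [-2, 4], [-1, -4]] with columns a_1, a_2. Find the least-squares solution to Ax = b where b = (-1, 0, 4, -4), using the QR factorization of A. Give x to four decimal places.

x = (0.2273, 0.6402)

q_1 = a_1/‖a_1‖ = (-2, -4, -2, -1)/5.0000 = (-0.4000, -0.8000, -0.4000, -0.2000).
r_{12} = q_1·a_2 = -2.4000.
u_2 = a_2 + 2.4000·q_1 = (3.0400, -1.9200, 3.0400, -4.4800).
‖u_2‖ = 6.4992, so q_2 = (0.4677, -0.2954, 0.4677, -0.6893).
Qᵀb = (-0.4000, 4.1605).
Back-substitute: x_2 = 4.1605/6.4992 = 0.6402.
x_1 = (-0.4000 + 2.4000·0.6402)/5.0000 = 0.2273.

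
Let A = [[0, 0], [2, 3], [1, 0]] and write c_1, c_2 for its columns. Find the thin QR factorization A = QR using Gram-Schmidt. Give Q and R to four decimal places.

c_1 = (0, 2, 1); ‖c_1‖ = 2.2361, so e_1 = (0.0000, 0.8944, 0.4472).
e_1·c_2 = 0.0000·0 + 0.8944·3 + 0.4472·0 = 2.6833.
u_2 = c_2 − 2.6833·e_1 = (0.0000, 0.6000, -1.2000).
‖u_2‖ = 1.3416, so e_2 = (0.0000, 0.4472, -0.8944).

Q = [[0.0000, 0.0000], [0.8944, 0.4472], [0.4472, -0.8944]], R = [[2.2361, 2.6833], [0.0000, 1.3416]]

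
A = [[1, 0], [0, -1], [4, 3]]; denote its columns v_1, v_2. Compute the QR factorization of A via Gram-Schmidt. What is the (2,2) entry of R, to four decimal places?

r_{22} = 1.2367

v_1 = (1, 0, 4); ‖v_1‖ = 4.1231, so e_1 = (0.2425, 0.0000, 0.9701).
e_1·v_2 = 0.2425·0 + 0.0000·(-1) + 0.9701·3 = 2.9104.
u_2 = v_2 − 2.9104·e_1 = (-0.7059, -1.0000, 0.1765).
r_{22} = ‖u_2‖ = 1.2367.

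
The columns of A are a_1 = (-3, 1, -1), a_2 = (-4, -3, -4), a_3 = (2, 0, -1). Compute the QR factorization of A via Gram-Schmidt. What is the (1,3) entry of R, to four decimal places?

a_1 = (-3, 1, -1); ‖a_1‖ = 3.3166, so q_1 = (-0.9045, 0.3015, -0.3015).
r_{13} = q_1·a_3 = -1.5076.

r_{13} = -1.5076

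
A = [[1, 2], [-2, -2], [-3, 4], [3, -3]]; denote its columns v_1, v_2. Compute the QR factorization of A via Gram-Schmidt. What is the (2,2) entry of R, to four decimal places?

r_{22} = 4.8184

v_1 = (1, -2, -3, 3); ‖v_1‖ = 4.7958, so e_1 = (0.2085, -0.4170, -0.6255, 0.6255).
e_1·v_2 = 0.2085·2 + (-0.4170)·(-2) + (-0.6255)·4 + 0.6255·(-3) = -3.1277.
u_2 = v_2 + 3.1277·e_1 = (2.6522, -3.3043, 2.0435, -1.0435).
r_{22} = ‖u_2‖ = 4.8184.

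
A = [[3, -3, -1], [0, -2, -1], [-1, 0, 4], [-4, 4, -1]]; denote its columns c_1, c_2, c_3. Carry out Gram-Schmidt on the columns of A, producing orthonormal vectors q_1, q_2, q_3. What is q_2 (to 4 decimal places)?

c_1 = (3, 0, -1, -4); ‖c_1‖ = 5.0990, so q_1 = (0.5883, 0.0000, -0.1961, -0.7845).
q_1·c_2 = 0.5883·(-3) + 0.0000·(-2) + (-0.1961)·0 + (-0.7845)·4 = -4.9029.
u_2 = c_2 + 4.9029·q_1 = (-0.1154, -2.0000, -0.9615, 0.1538).
‖u_2‖ = 2.2275, so q_2 = (-0.0518, -0.8979, -0.4317, 0.0691).

q_2 = (-0.0518, -0.8979, -0.4317, 0.0691)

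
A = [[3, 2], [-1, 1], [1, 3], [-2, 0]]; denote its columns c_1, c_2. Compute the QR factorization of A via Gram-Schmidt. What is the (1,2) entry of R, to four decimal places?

c_1 = (3, -1, 1, -2); ‖c_1‖ = 3.8730, so e_1 = (0.7746, -0.2582, 0.2582, -0.5164).
r_{12} = e_1·c_2 = 2.0656.

r_{12} = 2.0656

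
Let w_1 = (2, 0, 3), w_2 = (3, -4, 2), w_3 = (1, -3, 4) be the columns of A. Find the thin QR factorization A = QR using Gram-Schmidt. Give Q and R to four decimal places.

w_1 = (2, 0, 3); ‖w_1‖ = 3.6056, so e_1 = (0.5547, 0.0000, 0.8321).
e_1·w_2 = 0.5547·3 + 0.0000·(-4) + 0.8321·2 = 3.3282.
u_2 = w_2 − 3.3282·e_1 = (1.1538, -4.0000, -0.7692).
‖u_2‖ = 4.2336, so e_2 = (0.2725, -0.9448, -0.1817).
e_1·w_3 = 0.5547·1 + 0.0000·(-3) + 0.8321·4 = 3.8829; e_2·w_3 = 0.2725·1 + (-0.9448)·(-3) + (-0.1817)·4 = 2.3802.
u_3 = w_3 − 3.8829·e_1 − 2.3802·e_2 = (-1.8026, -0.7511, 1.2017).
‖u_3‖ = 2.2929, so e_3 = (-0.7861, -0.3276, 0.5241).

Q = [[0.5547, 0.2725, -0.7861], [0.0000, -0.9448, -0.3276], [0.8321, -0.1817, 0.5241]], R = [[3.6056, 3.3282, 3.8829], [0.0000, 4.2336, 2.3802], [0.0000, 0.0000, 2.2929]]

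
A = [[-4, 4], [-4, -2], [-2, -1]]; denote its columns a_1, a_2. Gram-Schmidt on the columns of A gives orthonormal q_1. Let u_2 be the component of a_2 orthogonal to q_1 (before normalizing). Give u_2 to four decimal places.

q_1 = a_1/‖a_1‖ = (-4, -4, -2)/6.0000 = (-0.6667, -0.6667, -0.3333).
r_{12} = q_1·a_2 = -1.0000.
u_2 = a_2 + 1.0000·q_1 = (3.3333, -2.6667, -1.3333).

u_2 = (3.3333, -2.6667, -1.3333)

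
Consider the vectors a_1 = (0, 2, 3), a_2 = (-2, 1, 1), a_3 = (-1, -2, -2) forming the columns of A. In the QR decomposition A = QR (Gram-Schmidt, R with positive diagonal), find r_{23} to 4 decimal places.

e_1 = a_1/‖a_1‖ = (0, 2, 3)/3.6056 = (0.0000, 0.5547, 0.8321).
r_{12} = e_1·a_2 = 1.3868.
u_2 = a_2 − 1.3868·e_1 = (-2.0000, 0.2308, -0.1538).
‖u_2‖ = 2.0191, so e_2 = (-0.9905, 0.1143, -0.0762).
r_{23} = e_2·a_3 = 0.9143.

r_{23} = 0.9143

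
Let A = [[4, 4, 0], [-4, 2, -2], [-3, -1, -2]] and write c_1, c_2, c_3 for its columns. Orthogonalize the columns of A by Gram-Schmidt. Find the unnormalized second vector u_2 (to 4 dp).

u_2 = (2.9268, 3.0732, -0.1951)

c_1 = (4, -4, -3); ‖c_1‖ = 6.4031, so e_1 = (0.6247, -0.6247, -0.4685).
e_1·c_2 = 0.6247·4 + (-0.6247)·2 + (-0.4685)·(-1) = 1.7179.
u_2 = c_2 − 1.7179·e_1 = (2.9268, 3.0732, -0.1951).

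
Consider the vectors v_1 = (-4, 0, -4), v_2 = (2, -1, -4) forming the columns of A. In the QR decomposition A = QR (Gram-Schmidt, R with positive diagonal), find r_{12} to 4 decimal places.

v_1 = (-4, 0, -4); ‖v_1‖ = 5.6569, so q_1 = (-0.7071, 0.0000, -0.7071).
r_{12} = q_1·v_2 = 1.4142.

r_{12} = 1.4142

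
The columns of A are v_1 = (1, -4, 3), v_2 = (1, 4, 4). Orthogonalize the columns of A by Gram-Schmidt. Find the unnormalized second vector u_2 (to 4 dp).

u_2 = (1.1154, 3.5385, 4.3462)

q_1 = v_1/‖v_1‖ = (1, -4, 3)/5.0990 = (0.1961, -0.7845, 0.5883).
r_{12} = q_1·v_2 = -0.5883.
u_2 = v_2 + 0.5883·q_1 = (1.1154, 3.5385, 4.3462).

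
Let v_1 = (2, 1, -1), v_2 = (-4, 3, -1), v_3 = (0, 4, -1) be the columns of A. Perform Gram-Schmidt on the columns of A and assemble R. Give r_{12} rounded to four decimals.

e_1 = v_1/‖v_1‖ = (2, 1, -1)/2.4495 = (0.8165, 0.4082, -0.4082).
r_{12} = e_1·v_2 = -1.6330.

r_{12} = -1.6330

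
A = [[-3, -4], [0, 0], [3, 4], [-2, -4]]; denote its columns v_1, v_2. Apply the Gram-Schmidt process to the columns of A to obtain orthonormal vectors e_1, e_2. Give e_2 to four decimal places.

e_2 = (0.3015, 0.0000, -0.3015, -0.9045)

e_1 = v_1/‖v_1‖ = (-3, 0, 3, -2)/4.6904 = (-0.6396, 0.0000, 0.6396, -0.4264).
r_{12} = e_1·v_2 = 6.8224.
u_2 = v_2 − 6.8224·e_1 = (0.3636, 0.0000, -0.3636, -1.0909).
‖u_2‖ = 1.2060, so e_2 = (0.3015, 0.0000, -0.3015, -0.9045).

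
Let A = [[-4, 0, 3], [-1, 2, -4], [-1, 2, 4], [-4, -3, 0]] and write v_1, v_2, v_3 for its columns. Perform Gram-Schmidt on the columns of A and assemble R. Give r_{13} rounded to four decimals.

e_1 = v_1/‖v_1‖ = (-4, -1, -1, -4)/5.8310 = (-0.6860, -0.1715, -0.1715, -0.6860).
r_{13} = e_1·v_3 = -2.0580.

r_{13} = -2.0580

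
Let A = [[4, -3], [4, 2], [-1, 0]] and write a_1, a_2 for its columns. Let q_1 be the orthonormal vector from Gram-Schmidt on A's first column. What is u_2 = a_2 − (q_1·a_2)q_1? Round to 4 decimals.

a_1 = (4, 4, -1); ‖a_1‖ = 5.7446, so q_1 = (0.6963, 0.6963, -0.1741).
q_1·a_2 = 0.6963·(-3) + 0.6963·2 + (-0.1741)·0 = -0.6963.
u_2 = a_2 + 0.6963·q_1 = (-2.5152, 2.4848, -0.1212).

u_2 = (-2.5152, 2.4848, -0.1212)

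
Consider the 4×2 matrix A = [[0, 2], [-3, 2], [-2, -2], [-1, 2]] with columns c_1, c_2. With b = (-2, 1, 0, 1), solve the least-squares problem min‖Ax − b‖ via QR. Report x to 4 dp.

x = (-0.3077, -0.0769)

c_1 = (0, -3, -2, -1); ‖c_1‖ = 3.7417, so q_1 = (0.0000, -0.8018, -0.5345, -0.2673).
q_1·c_2 = 0.0000·2 + (-0.8018)·2 + (-0.5345)·(-2) + (-0.2673)·2 = -1.0690.
u_2 = c_2 + 1.0690·q_1 = (2.0000, 1.1429, -2.5714, 1.7143).
‖u_2‖ = 3.8545, so q_2 = (0.5189, 0.2965, -0.6671, 0.4447).
Qᵀb = (-1.0690, -0.2965).
Back-substitute: x_2 = -0.2965/3.8545 = -0.0769.
x_1 = (-1.0690 + 1.0690·(-0.0769))/3.7417 = -0.3077.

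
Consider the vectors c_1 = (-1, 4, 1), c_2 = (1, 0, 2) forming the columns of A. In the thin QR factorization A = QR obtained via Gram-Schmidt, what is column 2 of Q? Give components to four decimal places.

e_2 = (0.4747, -0.0999, 0.8745)

c_1 = (-1, 4, 1); ‖c_1‖ = 4.2426, so e_1 = (-0.2357, 0.9428, 0.2357).
e_1·c_2 = (-0.2357)·1 + 0.9428·0 + 0.2357·2 = 0.2357.
u_2 = c_2 − 0.2357·e_1 = (1.0556, -0.2222, 1.9444).
‖u_2‖ = 2.2236, so e_2 = (0.4747, -0.0999, 0.8745).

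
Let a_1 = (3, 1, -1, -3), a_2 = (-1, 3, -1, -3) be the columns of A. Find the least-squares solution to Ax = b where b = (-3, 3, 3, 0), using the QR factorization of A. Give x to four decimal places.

a_1 = (3, 1, -1, -3); ‖a_1‖ = 4.4721, so e_1 = (0.6708, 0.2236, -0.2236, -0.6708).
e_1·a_2 = 0.6708·(-1) + 0.2236·3 + (-0.2236)·(-1) + (-0.6708)·(-3) = 2.2361.
u_2 = a_2 − 2.2361·e_1 = (-2.5000, 2.5000, -0.5000, -1.5000).
‖u_2‖ = 3.8730, so e_2 = (-0.6455, 0.6455, -0.1291, -0.3873).
Qᵀb = (-2.0125, 3.4857).
Back-substitute: x_2 = 3.4857/3.8730 = 0.9000.
x_1 = (-2.0125 − 2.2361·0.9000)/4.4721 = -0.9000.

x = (-0.9000, 0.9000)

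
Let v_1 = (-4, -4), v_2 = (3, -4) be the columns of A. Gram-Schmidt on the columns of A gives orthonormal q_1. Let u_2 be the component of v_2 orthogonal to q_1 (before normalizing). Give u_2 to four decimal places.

u_2 = (3.5000, -3.5000)

v_1 = (-4, -4); ‖v_1‖ = 5.6569, so q_1 = (-0.7071, -0.7071).
q_1·v_2 = (-0.7071)·3 + (-0.7071)·(-4) = 0.7071.
u_2 = v_2 − 0.7071·q_1 = (3.5000, -3.5000).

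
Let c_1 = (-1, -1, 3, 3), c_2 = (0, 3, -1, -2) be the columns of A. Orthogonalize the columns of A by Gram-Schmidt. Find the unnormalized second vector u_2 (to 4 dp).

e_1 = c_1/‖c_1‖ = (-1, -1, 3, 3)/4.4721 = (-0.2236, -0.2236, 0.6708, 0.6708).
r_{12} = e_1·c_2 = -2.6833.
u_2 = c_2 + 2.6833·e_1 = (-0.6000, 2.4000, 0.8000, -0.2000).

u_2 = (-0.6000, 2.4000, 0.8000, -0.2000)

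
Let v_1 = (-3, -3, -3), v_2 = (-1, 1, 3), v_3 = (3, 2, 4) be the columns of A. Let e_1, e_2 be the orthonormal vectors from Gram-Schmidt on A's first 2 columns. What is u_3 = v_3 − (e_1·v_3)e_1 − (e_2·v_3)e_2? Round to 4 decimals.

u_3 = (0.5000, -1.0000, 0.5000)

v_1 = (-3, -3, -3); ‖v_1‖ = 5.1962, so e_1 = (-0.5774, -0.5774, -0.5774).
e_1·v_2 = (-0.5774)·(-1) + (-0.5774)·1 + (-0.5774)·3 = -1.7321.
u_2 = v_2 + 1.7321·e_1 = (-2.0000, 0.0000, 2.0000).
‖u_2‖ = 2.8284, so e_2 = (-0.7071, 0.0000, 0.7071).
e_1·v_3 = (-0.5774)·3 + (-0.5774)·2 + (-0.5774)·4 = -5.1962; e_2·v_3 = (-0.7071)·3 + 0.0000·2 + 0.7071·4 = 0.7071.
u_3 = v_3 + 5.1962·e_1 − 0.7071·e_2 = (0.5000, -1.0000, 0.5000).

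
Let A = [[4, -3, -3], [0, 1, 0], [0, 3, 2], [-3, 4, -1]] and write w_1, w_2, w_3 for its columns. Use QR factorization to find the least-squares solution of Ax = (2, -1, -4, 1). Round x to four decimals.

x = (-0.8041, -0.6384, -1.0867)

q_1 = w_1/‖w_1‖ = (4, 0, 0, -3)/5.0000 = (0.8000, 0.0000, 0.0000, -0.6000).
r_{12} = q_1·w_2 = -4.8000.
u_2 = w_2 + 4.8000·q_1 = (0.8400, 1.0000, 3.0000, 1.1200).
‖u_2‖ = 3.4583, so q_2 = (0.2429, 0.2892, 0.8675, 0.3239).
r_{13} = q_1·w_3 = -1.8000; r_{23} = q_2·w_3 = 0.6824.
u_3 = w_3 + 1.8000·q_1 − 0.6824·q_2 = (-1.7258, -0.1973, 1.4080, -2.3010).
‖u_3‖ = 3.2085, so q_3 = (-0.5379, -0.0615, 0.4388, -0.7172).
Qᵀb = (1.0000, -2.9494, -3.4868).
Back-substitute: x_3 = -3.4868/3.2085 = -1.0867.
x_2 = (-2.9494 − 0.6824·(-1.0867))/3.4583 = -0.6384.
x_1 = (1.0000 + 4.8000·(-0.6384) + 1.8000·(-1.0867))/5.0000 = -0.8041.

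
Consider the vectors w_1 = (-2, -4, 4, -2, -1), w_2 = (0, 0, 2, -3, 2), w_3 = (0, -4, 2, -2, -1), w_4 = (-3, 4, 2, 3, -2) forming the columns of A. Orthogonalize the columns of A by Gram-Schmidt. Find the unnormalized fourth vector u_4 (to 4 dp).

u_4 = (0.8819, 1.0097, 0.8819, -0.3981, -1.4790)

w_1 = (-2, -4, 4, -2, -1); ‖w_1‖ = 6.4031, so e_1 = (-0.3123, -0.6247, 0.6247, -0.3123, -0.1562).
e_1·w_2 = (-0.3123)·0 + (-0.6247)·0 + 0.6247·2 + (-0.3123)·(-3) + (-0.1562)·2 = 1.8741.
u_2 = w_2 − 1.8741·e_1 = (0.5854, 1.1707, 0.8293, -2.4146, 2.2927).
‖u_2‖ = 3.6726, so e_2 = (0.1594, 0.3188, 0.2258, -0.6575, 0.6243).
e_1·w_3 = (-0.3123)·0 + (-0.6247)·(-4) + 0.6247·2 + (-0.3123)·(-2) + (-0.1562)·(-1) = 4.5290; e_2·w_3 = 0.1594·0 + 0.3188·(-4) + 0.2258·2 + (-0.6575)·(-2) + 0.6243·(-1) = -0.1328.
u_3 = w_3 − 4.5290·e_1 + 0.1328·e_2 = (1.4358, -1.1284, -0.7993, -0.6727, -0.2098).
‖u_3‖ = 2.1143, so e_3 = (0.6791, -0.5337, -0.3780, -0.3182, -0.0992).
e_1·w_4 = (-0.3123)·(-3) + (-0.6247)·4 + 0.6247·2 + (-0.3123)·3 + (-0.1562)·(-2) = -0.9370; e_2·w_4 = 0.1594·(-3) + 0.3188·4 + 0.2258·2 + (-0.6575)·3 + 0.6243·(-2) = -1.9724; e_3·w_4 = 0.6791·(-3) + (-0.5337)·4 + (-0.3780)·2 + (-0.3182)·3 + (-0.0992)·(-2) = -5.6843.
u_4 = w_4 + 0.9370·e_1 + 1.9724·e_2 + 5.6843·e_3 = (0.8819, 1.0097, 0.8819, -0.3981, -1.4790).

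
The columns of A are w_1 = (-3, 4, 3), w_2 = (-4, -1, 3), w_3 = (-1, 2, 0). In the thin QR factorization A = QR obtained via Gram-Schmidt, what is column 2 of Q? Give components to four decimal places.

q_2 = (-0.5976, -0.7171, 0.3586)

w_1 = (-3, 4, 3); ‖w_1‖ = 5.8310, so q_1 = (-0.5145, 0.6860, 0.5145).
q_1·w_2 = (-0.5145)·(-4) + 0.6860·(-1) + 0.5145·3 = 2.9155.
u_2 = w_2 − 2.9155·q_1 = (-2.5000, -3.0000, 1.5000).
‖u_2‖ = 4.1833, so q_2 = (-0.5976, -0.7171, 0.3586).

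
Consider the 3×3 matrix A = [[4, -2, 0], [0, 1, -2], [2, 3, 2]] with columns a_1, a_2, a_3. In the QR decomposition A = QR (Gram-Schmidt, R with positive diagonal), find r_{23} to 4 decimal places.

a_1 = (4, 0, 2); ‖a_1‖ = 4.4721, so e_1 = (0.8944, 0.0000, 0.4472).
e_1·a_2 = 0.8944·(-2) + 0.0000·1 + 0.4472·3 = -0.4472.
u_2 = a_2 + 0.4472·e_1 = (-1.6000, 1.0000, 3.2000).
‖u_2‖ = 3.7148, so e_2 = (-0.4307, 0.2692, 0.8614).
r_{23} = e_2·a_3 = 1.1844.

r_{23} = 1.1844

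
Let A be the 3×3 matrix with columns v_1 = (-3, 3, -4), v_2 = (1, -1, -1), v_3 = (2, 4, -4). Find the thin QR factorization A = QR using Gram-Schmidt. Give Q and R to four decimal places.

Q = [[-0.5145, 0.4851, 0.7071], [0.5145, -0.4851, 0.7071], [-0.6860, -0.7276, 0.0000]], R = [[5.8310, -0.3430, 3.7730], [0.0000, 1.6977, 1.9403], [0.0000, 0.0000, 4.2426]]

v_1 = (-3, 3, -4); ‖v_1‖ = 5.8310, so q_1 = (-0.5145, 0.5145, -0.6860).
q_1·v_2 = (-0.5145)·1 + 0.5145·(-1) + (-0.6860)·(-1) = -0.3430.
u_2 = v_2 + 0.3430·q_1 = (0.8235, -0.8235, -1.2353).
‖u_2‖ = 1.6977, so q_2 = (0.4851, -0.4851, -0.7276).
q_1·v_3 = (-0.5145)·2 + 0.5145·4 + (-0.6860)·(-4) = 3.7730; q_2·v_3 = 0.4851·2 + (-0.4851)·4 + (-0.7276)·(-4) = 1.9403.
u_3 = v_3 − 3.7730·q_1 − 1.9403·q_2 = (3.0000, 3.0000, 0.0000).
‖u_3‖ = 4.2426, so q_3 = (0.7071, 0.7071, 0.0000).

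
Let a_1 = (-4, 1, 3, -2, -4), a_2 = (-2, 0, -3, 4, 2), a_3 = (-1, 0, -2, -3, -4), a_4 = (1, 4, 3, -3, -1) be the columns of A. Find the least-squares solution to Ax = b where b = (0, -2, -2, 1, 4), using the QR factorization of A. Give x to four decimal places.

a_1 = (-4, 1, 3, -2, -4); ‖a_1‖ = 6.7823, so q_1 = (-0.5898, 0.1474, 0.4423, -0.2949, -0.5898).
q_1·a_2 = (-0.5898)·(-2) + 0.1474·0 + 0.4423·(-3) + (-0.2949)·4 + (-0.5898)·2 = -2.5065.
u_2 = a_2 + 2.5065·q_1 = (-3.4783, 0.3696, -1.8913, 3.2609, 0.5217).
‖u_2‖ = 5.1689, so q_2 = (-0.6729, 0.0715, -0.3659, 0.6309, 0.1009).
q_1·a_3 = (-0.5898)·(-1) + 0.1474·0 + 0.4423·(-2) + (-0.2949)·(-3) + (-0.5898)·(-4) = 2.9488; q_2·a_3 = (-0.6729)·(-1) + 0.0715·0 + (-0.3659)·(-2) + 0.6309·(-3) + 0.1009·(-4) = -0.8916.
u_3 = a_3 − 2.9488·q_1 + 0.8916·q_2 = (0.1391, -0.3710, -3.6306, -1.5679, -2.1709).
‖u_3‖ = 4.5287, so q_3 = (0.0307, -0.0819, -0.8017, -0.3462, -0.4794).
q_1·a_4 = (-0.5898)·1 + 0.1474·4 + 0.4423·3 + (-0.2949)·(-3) + (-0.5898)·(-1) = 2.8014; q_2·a_4 = (-0.6729)·1 + 0.0715·4 + (-0.3659)·3 + 0.6309·(-3) + 0.1009·(-1) = -3.4782; q_3·a_4 = 0.0307·1 + (-0.0819)·4 + (-0.8017)·3 + (-0.3462)·(-3) + (-0.4794)·(-1) = -1.1840.
u_4 = a_4 − 2.8014·q_1 + 3.4782·q_2 + 1.1840·q_3 = (0.3480, 3.7386, -0.4610, -0.3896, 0.4357).
‖u_4‖ = 3.8279, so q_4 = (0.0909, 0.9767, -0.1204, -0.1018, 0.1138).
Qᵀb = (-3.8335, 1.6234, -0.4964, -1.3590).
Back-substitute: x_4 = -1.3590/3.8279 = -0.3550.
x_3 = (-0.4964 + 1.1840·(-0.3550))/4.5287 = -0.2024.
x_2 = (1.6234 + 0.8916·(-0.2024) + 3.4782·(-0.3550))/5.1689 = 0.0403.
x_1 = (-3.8335 + 2.5065·0.0403 − 2.9488·(-0.2024) − 2.8014·(-0.3550))/6.7823 = -0.3157.

x = (-0.3157, 0.0403, -0.2024, -0.3550)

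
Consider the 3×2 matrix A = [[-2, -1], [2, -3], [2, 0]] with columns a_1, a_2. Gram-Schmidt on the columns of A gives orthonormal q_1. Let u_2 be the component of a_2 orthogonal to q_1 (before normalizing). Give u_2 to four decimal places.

a_1 = (-2, 2, 2); ‖a_1‖ = 3.4641, so q_1 = (-0.5774, 0.5774, 0.5774).
q_1·a_2 = (-0.5774)·(-1) + 0.5774·(-3) + 0.5774·0 = -1.1547.
u_2 = a_2 + 1.1547·q_1 = (-1.6667, -2.3333, 0.6667).

u_2 = (-1.6667, -2.3333, 0.6667)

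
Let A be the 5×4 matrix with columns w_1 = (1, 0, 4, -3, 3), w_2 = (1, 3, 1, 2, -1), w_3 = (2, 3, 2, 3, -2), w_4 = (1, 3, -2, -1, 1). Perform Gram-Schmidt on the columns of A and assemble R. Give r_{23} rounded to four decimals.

w_1 = (1, 0, 4, -3, 3); ‖w_1‖ = 5.9161, so e_1 = (0.1690, 0.0000, 0.6761, -0.5071, 0.5071).
e_1·w_2 = 0.1690·1 + 0.0000·3 + 0.6761·1 + (-0.5071)·2 + 0.5071·(-1) = -0.6761.
u_2 = w_2 + 0.6761·e_1 = (1.1143, 3.0000, 1.4571, 1.6571, -0.6571).
‖u_2‖ = 3.9424, so e_2 = (0.2826, 0.7609, 0.3696, 0.4203, -0.1667).
r_{23} = e_2·w_3 = 5.1817.

r_{23} = 5.1817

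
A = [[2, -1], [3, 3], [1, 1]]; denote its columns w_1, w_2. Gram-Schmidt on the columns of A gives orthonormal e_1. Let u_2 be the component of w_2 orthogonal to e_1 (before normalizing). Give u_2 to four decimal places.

w_1 = (2, 3, 1); ‖w_1‖ = 3.7417, so e_1 = (0.5345, 0.8018, 0.2673).
e_1·w_2 = 0.5345·(-1) + 0.8018·3 + 0.2673·1 = 2.1381.
u_2 = w_2 − 2.1381·e_1 = (-2.1429, 1.2857, 0.4286).

u_2 = (-2.1429, 1.2857, 0.4286)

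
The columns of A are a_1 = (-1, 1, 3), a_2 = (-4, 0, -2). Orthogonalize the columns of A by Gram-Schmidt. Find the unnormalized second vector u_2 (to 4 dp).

u_2 = (-4.1818, 0.1818, -1.4545)

e_1 = a_1/‖a_1‖ = (-1, 1, 3)/3.3166 = (-0.3015, 0.3015, 0.9045).
r_{12} = e_1·a_2 = -0.6030.
u_2 = a_2 + 0.6030·e_1 = (-4.1818, 0.1818, -1.4545).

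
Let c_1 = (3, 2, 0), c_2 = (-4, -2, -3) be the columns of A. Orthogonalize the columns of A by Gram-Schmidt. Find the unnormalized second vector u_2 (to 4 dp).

c_1 = (3, 2, 0); ‖c_1‖ = 3.6056, so e_1 = (0.8321, 0.5547, 0.0000).
e_1·c_2 = 0.8321·(-4) + 0.5547·(-2) + 0.0000·(-3) = -4.4376.
u_2 = c_2 + 4.4376·e_1 = (-0.3077, 0.4615, -3.0000).

u_2 = (-0.3077, 0.4615, -3.0000)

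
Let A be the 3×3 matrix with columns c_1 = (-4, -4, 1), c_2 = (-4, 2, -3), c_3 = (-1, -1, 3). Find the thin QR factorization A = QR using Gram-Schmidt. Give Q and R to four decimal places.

c_1 = (-4, -4, 1); ‖c_1‖ = 5.7446, so q_1 = (-0.6963, -0.6963, 0.1741).
q_1·c_2 = (-0.6963)·(-4) + (-0.6963)·2 + 0.1741·(-3) = 0.8704.
u_2 = c_2 − 0.8704·q_1 = (-3.3939, 2.6061, -3.1515).
‖u_2‖ = 5.3144, so q_2 = (-0.6386, 0.4904, -0.5930).
q_1·c_3 = (-0.6963)·(-1) + (-0.6963)·(-1) + 0.1741·3 = 1.9149; q_2·c_3 = (-0.6386)·(-1) + 0.4904·(-1) + (-0.5930)·3 = -1.6308.
u_3 = c_3 − 1.9149·q_1 + 1.6308·q_2 = (-0.7082, 1.1330, 1.6996).
‖u_3‖ = 2.1619, so q_3 = (-0.3276, 0.5241, 0.7861).

Q = [[-0.6963, -0.6386, -0.3276], [-0.6963, 0.4904, 0.5241], [0.1741, -0.5930, 0.7861]], R = [[5.7446, 0.8704, 1.9149], [0.0000, 5.3144, -1.6308], [0.0000, 0.0000, 2.1619]]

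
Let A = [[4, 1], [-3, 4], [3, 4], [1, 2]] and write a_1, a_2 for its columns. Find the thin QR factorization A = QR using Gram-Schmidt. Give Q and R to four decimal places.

a_1 = (4, -3, 3, 1); ‖a_1‖ = 5.9161, so e_1 = (0.6761, -0.5071, 0.5071, 0.1690).
e_1·a_2 = 0.6761·1 + (-0.5071)·4 + 0.5071·4 + 0.1690·2 = 1.0142.
u_2 = a_2 − 1.0142·e_1 = (0.3143, 4.5143, 3.4857, 1.8286).
‖u_2‖ = 5.9976, so e_2 = (0.0524, 0.7527, 0.5812, 0.3049).

Q = [[0.6761, 0.0524], [-0.5071, 0.7527], [0.5071, 0.5812], [0.1690, 0.3049]], R = [[5.9161, 1.0142], [0.0000, 5.9976]]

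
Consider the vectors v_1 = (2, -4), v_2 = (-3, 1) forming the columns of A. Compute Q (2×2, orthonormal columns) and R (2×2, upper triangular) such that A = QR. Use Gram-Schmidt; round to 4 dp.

v_1 = (2, -4); ‖v_1‖ = 4.4721, so e_1 = (0.4472, -0.8944).
e_1·v_2 = 0.4472·(-3) + (-0.8944)·1 = -2.2361.
u_2 = v_2 + 2.2361·e_1 = (-2.0000, -1.0000).
‖u_2‖ = 2.2361, so e_2 = (-0.8944, -0.4472).

Q = [[0.4472, -0.8944], [-0.8944, -0.4472]], R = [[4.4721, -2.2361], [0.0000, 2.2361]]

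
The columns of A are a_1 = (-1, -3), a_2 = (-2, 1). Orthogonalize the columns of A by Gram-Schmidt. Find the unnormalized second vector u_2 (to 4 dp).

u_2 = (-2.1000, 0.7000)

a_1 = (-1, -3); ‖a_1‖ = 3.1623, so q_1 = (-0.3162, -0.9487).
q_1·a_2 = (-0.3162)·(-2) + (-0.9487)·1 = -0.3162.
u_2 = a_2 + 0.3162·q_1 = (-2.1000, 0.7000).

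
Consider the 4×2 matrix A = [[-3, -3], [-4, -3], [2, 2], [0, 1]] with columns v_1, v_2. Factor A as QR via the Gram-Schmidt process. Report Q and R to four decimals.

q_1 = v_1/‖v_1‖ = (-3, -4, 2, 0)/5.3852 = (-0.5571, -0.7428, 0.3714, 0.0000).
r_{12} = q_1·v_2 = 4.6424.
u_2 = v_2 − 4.6424·q_1 = (-0.4138, 0.4483, 0.2759, 1.0000).
‖u_2‖ = 1.2034, so q_2 = (-0.3438, 0.3725, 0.2292, 0.8309).

Q = [[-0.5571, -0.3438], [-0.7428, 0.3725], [0.3714, 0.2292], [0.0000, 0.8309]], R = [[5.3852, 4.6424], [0.0000, 1.2034]]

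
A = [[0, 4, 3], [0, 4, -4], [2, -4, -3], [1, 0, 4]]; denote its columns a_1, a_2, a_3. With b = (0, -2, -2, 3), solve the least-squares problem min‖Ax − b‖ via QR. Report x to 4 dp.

a_1 = (0, 0, 2, 1); ‖a_1‖ = 2.2361, so q_1 = (0.0000, 0.0000, 0.8944, 0.4472).
q_1·a_2 = 0.0000·4 + 0.0000·4 + 0.8944·(-4) + 0.4472·0 = -3.5777.
u_2 = a_2 + 3.5777·q_1 = (4.0000, 4.0000, -0.8000, 1.6000).
‖u_2‖ = 5.9330, so q_2 = (0.6742, 0.6742, -0.1348, 0.2697).
q_1·a_3 = 0.0000·3 + 0.0000·(-4) + 0.8944·(-3) + 0.4472·4 = -0.8944; q_2·a_3 = 0.6742·3 + 0.6742·(-4) + (-0.1348)·(-3) + 0.2697·4 = 0.8090.
u_3 = a_3 + 0.8944·q_1 − 0.8090·q_2 = (2.4545, -4.5455, -2.0909, 4.1818).
‖u_3‖ = 6.9675, so q_3 = (0.3523, -0.6524, -0.3001, 0.6002).
Qᵀb = (-0.4472, -0.2697, 3.7055).
Back-substitute: x_3 = 3.7055/6.9675 = 0.5318.
x_2 = (-0.2697 − 0.8090·0.5318)/5.9330 = -0.1180.
x_1 = (-0.4472 + 3.5777·(-0.1180) + 0.8944·0.5318)/2.2361 = -0.1760.

x = (-0.1760, -0.1180, 0.5318)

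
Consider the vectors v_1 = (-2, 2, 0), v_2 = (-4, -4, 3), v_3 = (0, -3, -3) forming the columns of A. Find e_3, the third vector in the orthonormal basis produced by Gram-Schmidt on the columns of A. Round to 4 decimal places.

e_3 = (-0.3313, -0.3313, -0.8835)

e_1 = v_1/‖v_1‖ = (-2, 2, 0)/2.8284 = (-0.7071, 0.7071, 0.0000).
r_{12} = e_1·v_2 = 0.0000.
u_2 = v_2 + 0.0000·e_1 = (-4.0000, -4.0000, 3.0000).
‖u_2‖ = 6.4031, so e_2 = (-0.6247, -0.6247, 0.4685).
r_{13} = e_1·v_3 = -2.1213; r_{23} = e_2·v_3 = 0.4685.
u_3 = v_3 + 2.1213·e_1 − 0.4685·e_2 = (-1.2073, -1.2073, -3.2195).
‖u_3‖ = 3.6442, so e_3 = (-0.3313, -0.3313, -0.8835).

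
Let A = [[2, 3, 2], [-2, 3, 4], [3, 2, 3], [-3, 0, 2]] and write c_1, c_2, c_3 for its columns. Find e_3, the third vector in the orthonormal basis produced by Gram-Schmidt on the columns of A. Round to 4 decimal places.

e_3 = (-0.4283, -0.0687, 0.7456, 0.5059)

e_1 = c_1/‖c_1‖ = (2, -2, 3, -3)/5.0990 = (0.3922, -0.3922, 0.5883, -0.5883).
r_{12} = e_1·c_2 = 1.1767.
u_2 = c_2 − 1.1767·e_1 = (2.5385, 3.4615, 1.3077, 0.6923).
‖u_2‖ = 4.5404, so e_2 = (0.5591, 0.7624, 0.2880, 0.1525).
r_{13} = e_1·c_3 = -0.1961; r_{23} = e_2·c_3 = 5.3367.
u_3 = c_3 + 0.1961·e_1 − 5.3367·e_2 = (-0.9067, -0.1455, 1.5784, 1.0709).
‖u_3‖ = 2.1169, so e_3 = (-0.4283, -0.0687, 0.7456, 0.5059).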